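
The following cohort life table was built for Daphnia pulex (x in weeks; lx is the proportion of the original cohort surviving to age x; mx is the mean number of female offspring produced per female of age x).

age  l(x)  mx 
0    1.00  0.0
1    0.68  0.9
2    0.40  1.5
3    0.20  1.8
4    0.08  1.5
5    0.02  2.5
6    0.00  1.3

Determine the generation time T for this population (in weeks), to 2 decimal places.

lx·mx: 0, 0.612, 0.6, 0.36, 0.12, 0.05, 0 → R0 = 1.742
x·lx·mx: 0, 0.612, 1.2, 1.08, 0.48, 0.25, 0 → Σ = 3.622
T = 3.622 / 1.742 = 2.079219… → 2.08

2.08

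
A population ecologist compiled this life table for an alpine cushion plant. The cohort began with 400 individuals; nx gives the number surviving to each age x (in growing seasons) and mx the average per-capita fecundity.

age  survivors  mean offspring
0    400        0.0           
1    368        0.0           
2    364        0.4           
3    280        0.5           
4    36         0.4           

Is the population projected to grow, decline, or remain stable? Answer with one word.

lx = nx/n0 = nx/400: 1, 0.92, 0.91, 0.7, 0.09
R0 = Σ lx·mx = 0 + 0 + 0.364 + 0.35 + 0.036 = 0.75
R0 < 1, so the population is declining.

declining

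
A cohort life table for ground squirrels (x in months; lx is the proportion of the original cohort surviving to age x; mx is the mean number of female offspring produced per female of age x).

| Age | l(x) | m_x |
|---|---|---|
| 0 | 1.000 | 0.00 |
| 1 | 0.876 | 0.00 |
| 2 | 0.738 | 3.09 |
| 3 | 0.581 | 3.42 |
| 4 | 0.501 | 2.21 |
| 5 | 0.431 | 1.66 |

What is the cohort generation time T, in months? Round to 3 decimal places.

3.042

lx·mx: 0, 0, 2.28042, 1.98702, 1.10721, 0.71546 → R0 = 6.09011
x·lx·mx: 0, 0, 4.56084, 5.96106, 4.42884, 3.5773 → Σ = 18.52804
T = 18.52804 / 6.09011 = 3.042316… → 3.042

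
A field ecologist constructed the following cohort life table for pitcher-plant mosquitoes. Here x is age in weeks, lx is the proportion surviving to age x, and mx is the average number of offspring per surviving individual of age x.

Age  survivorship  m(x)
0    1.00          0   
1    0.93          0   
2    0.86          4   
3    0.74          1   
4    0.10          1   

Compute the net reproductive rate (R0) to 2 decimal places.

lx·mx by age: 0, 0, 3.44, 0.74, 0.1
R0 = Σ lx·mx = 4.28 → 4.28

4.28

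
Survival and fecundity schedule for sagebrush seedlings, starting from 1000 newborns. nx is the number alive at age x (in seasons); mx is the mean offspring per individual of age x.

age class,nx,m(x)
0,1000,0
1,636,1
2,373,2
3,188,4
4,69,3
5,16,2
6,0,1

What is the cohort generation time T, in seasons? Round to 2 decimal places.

2.26

lx = nx/n0 = nx/1000: 1, 0.636, 0.373, 0.188, 0.069, 0.016, 0
lx·mx: 0, 0.636, 0.746, 0.752, 0.207, 0.032, 0 → R0 = 2.373
x·lx·mx: 0, 0.636, 1.492, 2.256, 0.828, 0.16, 0 → Σ = 5.372
T = 5.372 / 2.373 = 2.263801… → 2.26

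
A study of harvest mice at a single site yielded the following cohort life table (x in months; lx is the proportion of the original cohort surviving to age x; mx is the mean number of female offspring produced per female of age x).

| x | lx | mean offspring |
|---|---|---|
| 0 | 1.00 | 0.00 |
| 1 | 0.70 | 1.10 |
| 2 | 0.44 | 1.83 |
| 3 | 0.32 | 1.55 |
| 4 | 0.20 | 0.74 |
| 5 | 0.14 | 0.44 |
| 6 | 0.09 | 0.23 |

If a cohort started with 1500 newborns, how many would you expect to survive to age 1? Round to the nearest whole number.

1050

Expected survivors = N0 · l_1 = 1500 × 0.70 = 1050 → 1050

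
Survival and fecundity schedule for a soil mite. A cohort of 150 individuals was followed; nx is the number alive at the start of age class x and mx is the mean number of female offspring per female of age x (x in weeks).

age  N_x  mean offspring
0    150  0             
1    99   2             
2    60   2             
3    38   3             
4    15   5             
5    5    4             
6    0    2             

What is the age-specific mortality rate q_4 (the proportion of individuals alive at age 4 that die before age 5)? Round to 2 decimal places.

lx = nx/n0 = nx/150: 1, 0.66, 0.4, 0.25333…, 0.1, 0.03333…, 0
q_4 = (l_4 − l_5) / l_4 = (0.1 − 0.033333…) / 0.1
     = 0.066667… / 0.1 = 0.666667… → 0.67

0.67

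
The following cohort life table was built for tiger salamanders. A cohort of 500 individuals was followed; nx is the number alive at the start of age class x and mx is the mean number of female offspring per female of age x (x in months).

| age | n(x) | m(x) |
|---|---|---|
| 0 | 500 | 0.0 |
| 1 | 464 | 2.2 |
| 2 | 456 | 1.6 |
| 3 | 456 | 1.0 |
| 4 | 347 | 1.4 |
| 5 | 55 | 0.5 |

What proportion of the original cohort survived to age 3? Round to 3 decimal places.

l_3 = n_3/n_0 = 456/500 = 0.912 → 0.912

0.912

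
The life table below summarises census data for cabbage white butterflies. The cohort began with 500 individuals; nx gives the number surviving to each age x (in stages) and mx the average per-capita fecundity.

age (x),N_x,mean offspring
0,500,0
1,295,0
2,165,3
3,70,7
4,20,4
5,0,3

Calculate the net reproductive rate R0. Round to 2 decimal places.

lx = nx/n0 = nx/500: 1, 0.59, 0.33, 0.14, 0.04, 0
lx·mx by age: 0, 0, 0.99, 0.98, 0.16, 0
R0 = Σ lx·mx = 2.13 → 2.13

2.13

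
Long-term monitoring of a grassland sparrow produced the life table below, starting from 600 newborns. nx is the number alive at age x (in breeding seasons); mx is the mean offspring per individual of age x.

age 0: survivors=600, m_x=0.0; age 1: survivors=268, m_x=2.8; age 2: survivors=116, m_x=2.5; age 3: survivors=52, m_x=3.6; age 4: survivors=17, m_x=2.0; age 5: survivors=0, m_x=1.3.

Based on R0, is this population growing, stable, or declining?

lx = nx/n0 = nx/600: 1, 0.44667…, 0.19333…, 0.08667…, 0.02833…, 0
R0 = Σ lx·mx = 0 + 1.250667… + 0.483333… + 0.312… + 0.056667… + 0 = 2.102667…
R0 > 1, so the population is growing.

growing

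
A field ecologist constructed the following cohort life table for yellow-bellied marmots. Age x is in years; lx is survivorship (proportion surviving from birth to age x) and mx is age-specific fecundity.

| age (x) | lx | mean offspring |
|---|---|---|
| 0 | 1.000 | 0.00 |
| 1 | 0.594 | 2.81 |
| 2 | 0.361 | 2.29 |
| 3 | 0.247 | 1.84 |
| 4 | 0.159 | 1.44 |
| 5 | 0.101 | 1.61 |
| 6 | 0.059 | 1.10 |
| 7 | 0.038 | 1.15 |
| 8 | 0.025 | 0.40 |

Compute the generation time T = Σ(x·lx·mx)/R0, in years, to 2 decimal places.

2.08

lx·mx: 0, 1.66914, 0.82669, 0.45448, 0.22896, 0.16261, 0.0649, 0.0437, 0.01 → R0 = 3.46048
x·lx·mx: 0, 1.66914, 1.65338, 1.36344, 0.91584, 0.81305, 0.3894, 0.3059, 0.08 → Σ = 7.19015
T = 7.19015 / 3.46048 = 2.07779… → 2.08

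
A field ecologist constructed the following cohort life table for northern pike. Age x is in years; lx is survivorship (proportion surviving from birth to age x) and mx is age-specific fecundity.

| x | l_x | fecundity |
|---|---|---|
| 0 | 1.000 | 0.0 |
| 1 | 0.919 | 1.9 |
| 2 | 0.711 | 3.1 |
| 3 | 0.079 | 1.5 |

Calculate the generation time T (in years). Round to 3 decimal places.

1.600

lx·mx: 0, 1.7461, 2.2041, 0.1185 → R0 = 4.0687
x·lx·mx: 0, 1.7461, 4.4082, 0.3555 → Σ = 6.5098
T = 6.5098 / 4.0687 = 1.599971… → 1.600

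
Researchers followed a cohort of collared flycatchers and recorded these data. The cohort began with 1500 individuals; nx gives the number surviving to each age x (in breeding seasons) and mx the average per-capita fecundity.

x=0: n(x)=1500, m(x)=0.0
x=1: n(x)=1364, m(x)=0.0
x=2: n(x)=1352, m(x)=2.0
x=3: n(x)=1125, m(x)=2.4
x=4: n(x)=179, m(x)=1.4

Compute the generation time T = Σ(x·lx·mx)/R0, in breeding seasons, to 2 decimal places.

lx = nx/n0 = nx/1500: 1, 0.90933…, 0.90133…, 0.75, 0.11933…
lx·mx: 0, 0, 1.802667…, 1.8, 0.167067… → R0 = 3.769733…
x·lx·mx: 0, 0, 3.605333…, 5.4, 0.668267… → Σ = 9.6736…
T = 9.6736… / 3.769733… = 2.566123… → 2.57

2.57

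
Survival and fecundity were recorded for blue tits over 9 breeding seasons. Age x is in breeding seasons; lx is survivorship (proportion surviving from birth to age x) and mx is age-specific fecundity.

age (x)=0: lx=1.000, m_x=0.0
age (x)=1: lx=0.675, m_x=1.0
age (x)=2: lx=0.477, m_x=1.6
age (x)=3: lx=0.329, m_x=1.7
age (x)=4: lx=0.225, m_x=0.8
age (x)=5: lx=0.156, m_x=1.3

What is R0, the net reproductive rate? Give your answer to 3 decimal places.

lx·mx by age: 0, 0.675, 0.7632, 0.5593, 0.18, 0.2028
R0 = Σ lx·mx = 2.3803 → 2.380

2.380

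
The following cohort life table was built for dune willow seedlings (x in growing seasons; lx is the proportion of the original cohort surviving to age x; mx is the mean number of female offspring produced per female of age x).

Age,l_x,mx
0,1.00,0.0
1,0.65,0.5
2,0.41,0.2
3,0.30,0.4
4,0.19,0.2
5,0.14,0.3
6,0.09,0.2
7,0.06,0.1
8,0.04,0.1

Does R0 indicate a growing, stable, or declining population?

R0 = Σ lx·mx = 0 + 0.325 + 0.082 + 0.12 + 0.038 + 0.042 + 0.018 + 0.006 + 0.004 = 0.635
R0 < 1, so the population is declining.

declining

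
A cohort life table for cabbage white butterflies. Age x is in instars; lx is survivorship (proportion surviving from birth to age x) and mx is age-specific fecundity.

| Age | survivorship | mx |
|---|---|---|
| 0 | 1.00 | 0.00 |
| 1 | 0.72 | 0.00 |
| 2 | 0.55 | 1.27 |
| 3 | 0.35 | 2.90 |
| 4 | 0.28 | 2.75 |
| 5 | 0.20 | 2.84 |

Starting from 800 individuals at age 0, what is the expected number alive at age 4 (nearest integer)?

224

Expected survivors = N0 · l_4 = 800 × 0.28 = 224 → 224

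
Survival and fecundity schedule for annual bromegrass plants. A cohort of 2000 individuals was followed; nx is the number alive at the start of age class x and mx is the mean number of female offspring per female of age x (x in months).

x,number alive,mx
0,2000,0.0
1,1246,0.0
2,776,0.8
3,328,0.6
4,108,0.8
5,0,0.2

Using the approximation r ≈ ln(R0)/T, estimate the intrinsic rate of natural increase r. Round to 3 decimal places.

lx = nx/n0 = nx/2000: 1, 0.623, 0.388, 0.164, 0.054, 0
R0 = Σ lx·mx = 0 + 0 + 0.3104 + 0.0984 + 0.0432 + 0 = 0.452
Σ x·lx·mx = 1.0888; T = 1.0888/0.452 = 2.40885…
r ≈ ln(R0)/T = ln(0.452)/2.40885… = -0.32965… → -0.330

-0.330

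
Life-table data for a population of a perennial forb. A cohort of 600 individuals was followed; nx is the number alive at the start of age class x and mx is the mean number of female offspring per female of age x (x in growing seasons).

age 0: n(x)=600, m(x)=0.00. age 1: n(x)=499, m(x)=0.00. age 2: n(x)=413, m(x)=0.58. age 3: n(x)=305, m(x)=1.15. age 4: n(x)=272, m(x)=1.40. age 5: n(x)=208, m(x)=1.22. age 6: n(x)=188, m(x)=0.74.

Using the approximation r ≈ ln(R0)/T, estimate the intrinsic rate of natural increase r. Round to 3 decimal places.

lx = nx/n0 = nx/600: 1, 0.83167…, 0.68833…, 0.50833…, 0.45333…, 0.34667…, 0.31333…
R0 = Σ lx·mx = 0 + 0 + 0.39923… + 0.58458… + 0.63467… + 0.42293… + 0.23187… = 2.273283…
Σ x·lx·mx = 8.59675…; T = 8.59675…/2.273283… = 3.78164…
r ≈ ln(R0)/T = ln(2.273283…)/3.78164… = 0.21716… → 0.217

0.217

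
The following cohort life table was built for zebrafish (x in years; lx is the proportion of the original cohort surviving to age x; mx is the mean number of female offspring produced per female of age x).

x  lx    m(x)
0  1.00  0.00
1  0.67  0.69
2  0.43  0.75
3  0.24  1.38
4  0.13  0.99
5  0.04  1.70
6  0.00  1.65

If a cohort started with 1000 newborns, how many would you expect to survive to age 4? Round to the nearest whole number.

Expected survivors = N0 · l_4 = 1000 × 0.13 = 130 → 130

130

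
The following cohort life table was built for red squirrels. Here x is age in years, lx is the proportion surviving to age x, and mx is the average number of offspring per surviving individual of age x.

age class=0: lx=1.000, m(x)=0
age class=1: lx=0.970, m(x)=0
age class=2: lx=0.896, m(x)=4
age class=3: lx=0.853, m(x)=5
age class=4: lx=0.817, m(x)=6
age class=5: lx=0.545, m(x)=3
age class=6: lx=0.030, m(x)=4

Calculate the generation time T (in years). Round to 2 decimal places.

lx·mx: 0, 0, 3.584, 4.265, 4.902, 1.635, 0.12 → R0 = 14.506
x·lx·mx: 0, 0, 7.168, 12.795, 19.608, 8.175, 0.72 → Σ = 48.466
T = 48.466 / 14.506 = 3.3411… → 3.34

3.34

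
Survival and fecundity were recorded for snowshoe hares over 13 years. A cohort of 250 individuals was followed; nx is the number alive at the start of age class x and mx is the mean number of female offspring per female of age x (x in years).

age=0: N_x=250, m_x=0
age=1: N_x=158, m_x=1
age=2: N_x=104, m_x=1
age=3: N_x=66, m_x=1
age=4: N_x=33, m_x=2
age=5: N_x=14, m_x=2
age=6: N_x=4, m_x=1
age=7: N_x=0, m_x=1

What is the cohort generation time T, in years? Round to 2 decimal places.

lx = nx/n0 = nx/250: 1, 0.632, 0.416, 0.264, 0.132, 0.056, 0.016, 0
lx·mx: 0, 0.632, 0.416, 0.264, 0.264, 0.112, 0.016, 0 → R0 = 1.704
x·lx·mx: 0, 0.632, 0.832, 0.792, 1.056, 0.56, 0.096, 0 → Σ = 3.968
T = 3.968 / 1.704 = 2.328638… → 2.33

2.33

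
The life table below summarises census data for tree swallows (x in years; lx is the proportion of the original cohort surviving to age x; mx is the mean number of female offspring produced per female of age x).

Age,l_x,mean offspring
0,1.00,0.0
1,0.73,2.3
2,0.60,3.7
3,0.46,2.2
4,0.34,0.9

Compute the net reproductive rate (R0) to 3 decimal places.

lx·mx by age: 0, 1.679, 2.22, 1.012, 0.306
R0 = Σ lx·mx = 5.217 → 5.217

5.217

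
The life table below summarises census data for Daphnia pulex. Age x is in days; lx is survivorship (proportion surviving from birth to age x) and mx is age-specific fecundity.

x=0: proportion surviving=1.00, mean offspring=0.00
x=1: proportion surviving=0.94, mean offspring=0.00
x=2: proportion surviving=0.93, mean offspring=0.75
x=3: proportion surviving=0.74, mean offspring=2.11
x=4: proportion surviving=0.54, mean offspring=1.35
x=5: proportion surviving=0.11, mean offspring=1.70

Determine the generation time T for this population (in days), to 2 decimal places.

3.13

lx·mx: 0, 0, 0.6975, 1.5614, 0.729, 0.187 → R0 = 3.1749
x·lx·mx: 0, 0, 1.395, 4.6842, 2.916, 0.935 → Σ = 9.9302
T = 9.9302 / 3.1749 = 3.127721… → 3.13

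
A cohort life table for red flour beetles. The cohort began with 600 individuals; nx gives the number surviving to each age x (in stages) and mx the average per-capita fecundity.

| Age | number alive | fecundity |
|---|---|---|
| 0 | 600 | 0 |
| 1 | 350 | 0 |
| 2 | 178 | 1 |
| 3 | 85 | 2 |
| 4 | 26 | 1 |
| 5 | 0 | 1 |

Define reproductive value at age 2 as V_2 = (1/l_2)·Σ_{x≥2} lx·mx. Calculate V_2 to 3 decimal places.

lx = nx/n0 = nx/600: 1, 0.58333…, 0.29667…, 0.14167…, 0.04333…, 0
lx·mx for x ≥ 2: 0.296667…, 0.283333…, 0.043333…, 0 → sum = 0.623333…
V_2 = 0.623333… / l_2 = 0.623333… / 0.296667… = 2.101124… → 2.101

2.101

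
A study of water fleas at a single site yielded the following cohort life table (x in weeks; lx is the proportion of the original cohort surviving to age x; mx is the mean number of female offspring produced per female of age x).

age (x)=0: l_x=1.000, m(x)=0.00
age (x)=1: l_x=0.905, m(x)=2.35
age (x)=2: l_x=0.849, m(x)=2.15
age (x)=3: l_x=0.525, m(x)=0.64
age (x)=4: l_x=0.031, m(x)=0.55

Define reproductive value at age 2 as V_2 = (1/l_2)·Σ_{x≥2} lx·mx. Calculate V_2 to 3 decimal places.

lx·mx for x ≥ 2: 1.82535, 0.336, 0.01705 → sum = 2.1784
V_2 = 2.1784 / l_2 = 2.1784 / 0.849 = 2.565842… → 2.566

2.566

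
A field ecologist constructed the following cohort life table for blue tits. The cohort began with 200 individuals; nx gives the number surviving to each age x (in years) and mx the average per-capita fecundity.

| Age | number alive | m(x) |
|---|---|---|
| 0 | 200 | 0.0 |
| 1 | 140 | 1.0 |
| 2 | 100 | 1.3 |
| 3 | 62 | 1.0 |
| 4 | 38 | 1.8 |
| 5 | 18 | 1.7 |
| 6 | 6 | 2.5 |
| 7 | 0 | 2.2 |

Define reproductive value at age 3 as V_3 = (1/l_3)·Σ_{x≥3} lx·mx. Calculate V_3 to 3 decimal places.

2.839

lx = nx/n0 = nx/200: 1, 0.7, 0.5, 0.31, 0.19, 0.09, 0.03, 0
lx·mx for x ≥ 3: 0.31, 0.342, 0.153, 0.075, 0 → sum = 0.88
V_3 = 0.88 / l_3 = 0.88 / 0.31 = 2.83871… → 2.839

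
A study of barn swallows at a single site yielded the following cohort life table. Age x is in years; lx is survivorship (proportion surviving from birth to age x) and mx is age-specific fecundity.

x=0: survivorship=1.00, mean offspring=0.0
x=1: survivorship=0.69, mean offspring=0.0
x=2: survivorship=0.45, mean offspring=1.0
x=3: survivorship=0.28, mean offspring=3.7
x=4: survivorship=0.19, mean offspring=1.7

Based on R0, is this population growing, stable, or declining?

R0 = Σ lx·mx = 0 + 0 + 0.45 + 1.036 + 0.323 = 1.809
R0 > 1, so the population is growing.

growing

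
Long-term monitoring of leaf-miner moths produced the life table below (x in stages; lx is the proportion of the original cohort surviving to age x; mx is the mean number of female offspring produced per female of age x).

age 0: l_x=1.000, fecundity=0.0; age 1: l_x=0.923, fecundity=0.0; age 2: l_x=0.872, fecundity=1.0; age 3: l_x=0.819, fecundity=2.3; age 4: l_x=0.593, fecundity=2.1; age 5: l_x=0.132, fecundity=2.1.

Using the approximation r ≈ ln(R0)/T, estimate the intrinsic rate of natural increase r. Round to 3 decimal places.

0.452

R0 = Σ lx·mx = 0 + 0 + 0.872 + 1.8837 + 1.2453 + 0.2772 = 4.2782
Σ x·lx·mx = 13.7623; T = 13.7623/4.2782 = 3.21684…
r ≈ ln(R0)/T = ln(4.2782)/3.21684… = 0.45185… → 0.452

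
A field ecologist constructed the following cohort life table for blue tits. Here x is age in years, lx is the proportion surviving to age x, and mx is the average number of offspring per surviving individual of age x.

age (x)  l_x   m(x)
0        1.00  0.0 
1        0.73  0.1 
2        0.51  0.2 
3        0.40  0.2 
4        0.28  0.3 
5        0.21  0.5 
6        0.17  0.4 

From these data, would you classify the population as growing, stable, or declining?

R0 = Σ lx·mx = 0 + 0.073 + 0.102 + 0.08 + 0.084 + 0.105 + 0.068 = 0.512
R0 < 1, so the population is declining.

declining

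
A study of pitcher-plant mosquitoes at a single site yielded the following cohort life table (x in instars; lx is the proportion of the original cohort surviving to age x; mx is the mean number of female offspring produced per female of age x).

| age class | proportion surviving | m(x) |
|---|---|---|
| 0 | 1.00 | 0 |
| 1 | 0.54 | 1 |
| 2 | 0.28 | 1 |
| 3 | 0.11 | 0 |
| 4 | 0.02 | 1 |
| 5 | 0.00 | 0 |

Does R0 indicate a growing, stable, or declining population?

R0 = Σ lx·mx = 0 + 0.54 + 0.28 + 0 + 0.02 + 0 = 0.84
R0 < 1, so the population is declining.

declining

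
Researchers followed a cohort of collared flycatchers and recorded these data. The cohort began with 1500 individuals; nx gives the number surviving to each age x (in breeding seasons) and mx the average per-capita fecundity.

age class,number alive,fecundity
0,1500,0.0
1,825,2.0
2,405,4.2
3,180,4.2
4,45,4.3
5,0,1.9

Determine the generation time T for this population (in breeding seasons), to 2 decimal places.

lx = nx/n0 = nx/1500: 1, 0.55, 0.27, 0.12, 0.03, 0
lx·mx: 0, 1.1, 1.134, 0.504, 0.129, 0 → R0 = 2.867
x·lx·mx: 0, 1.1, 2.268, 1.512, 0.516, 0 → Σ = 5.396
T = 5.396 / 2.867 = 1.882107… → 1.88

1.88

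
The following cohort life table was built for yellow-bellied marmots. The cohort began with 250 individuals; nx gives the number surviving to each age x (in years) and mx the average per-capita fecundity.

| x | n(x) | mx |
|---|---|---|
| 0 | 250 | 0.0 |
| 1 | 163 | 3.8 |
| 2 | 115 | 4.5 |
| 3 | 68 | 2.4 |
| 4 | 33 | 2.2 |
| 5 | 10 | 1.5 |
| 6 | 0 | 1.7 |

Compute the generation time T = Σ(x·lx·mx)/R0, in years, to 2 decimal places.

lx = nx/n0 = nx/250: 1, 0.652, 0.46, 0.272, 0.132, 0.04, 0
lx·mx: 0, 2.4776, 2.07, 0.6528, 0.2904, 0.06, 0 → R0 = 5.5508
x·lx·mx: 0, 2.4776, 4.14, 1.9584, 1.1616, 0.3, 0 → Σ = 10.0376
T = 10.0376 / 5.5508 = 1.808316… → 1.81

1.81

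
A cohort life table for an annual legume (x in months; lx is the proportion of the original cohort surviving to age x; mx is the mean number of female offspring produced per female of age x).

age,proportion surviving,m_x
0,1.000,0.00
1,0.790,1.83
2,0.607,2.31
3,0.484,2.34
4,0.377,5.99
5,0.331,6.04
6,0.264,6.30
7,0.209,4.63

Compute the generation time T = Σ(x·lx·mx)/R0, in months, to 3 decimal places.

lx·mx: 0, 1.4457, 1.40217, 1.13256, 2.25823, 1.99924, 1.6632, 0.96767 → R0 = 10.86877
x·lx·mx: 0, 1.4457, 2.80434, 3.39768, 9.03292, 9.9962, 9.9792, 6.77369 → Σ = 43.42973
T = 43.42973 / 10.86877 = 3.995827… → 3.996

3.996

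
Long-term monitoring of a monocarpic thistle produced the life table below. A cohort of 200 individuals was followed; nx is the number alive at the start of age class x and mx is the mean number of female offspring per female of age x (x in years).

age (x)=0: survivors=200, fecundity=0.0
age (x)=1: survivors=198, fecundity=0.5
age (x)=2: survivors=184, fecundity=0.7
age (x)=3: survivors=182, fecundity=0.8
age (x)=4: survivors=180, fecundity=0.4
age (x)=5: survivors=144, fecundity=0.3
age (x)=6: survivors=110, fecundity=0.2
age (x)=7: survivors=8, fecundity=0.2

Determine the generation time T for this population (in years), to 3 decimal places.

2.813

lx = nx/n0 = nx/200: 1, 0.99, 0.92, 0.91, 0.9, 0.72, 0.55, 0.04
lx·mx: 0, 0.495, 0.644, 0.728, 0.36, 0.216, 0.11, 0.008 → R0 = 2.561
x·lx·mx: 0, 0.495, 1.288, 2.184, 1.44, 1.08, 0.66, 0.056 → Σ = 7.203
T = 7.203 / 2.561 = 2.812573… → 2.813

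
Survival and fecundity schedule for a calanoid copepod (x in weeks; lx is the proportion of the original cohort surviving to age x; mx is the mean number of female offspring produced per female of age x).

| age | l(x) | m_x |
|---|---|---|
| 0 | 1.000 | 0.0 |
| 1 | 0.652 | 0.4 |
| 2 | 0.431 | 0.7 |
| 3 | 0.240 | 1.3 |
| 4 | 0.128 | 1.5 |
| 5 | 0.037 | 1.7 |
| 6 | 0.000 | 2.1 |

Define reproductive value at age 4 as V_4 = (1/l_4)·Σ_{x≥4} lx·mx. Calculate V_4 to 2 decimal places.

lx·mx for x ≥ 4: 0.192, 0.0629, 0 → sum = 0.2549
V_4 = 0.2549 / l_4 = 0.2549 / 0.128 = 1.991406… → 1.99

1.99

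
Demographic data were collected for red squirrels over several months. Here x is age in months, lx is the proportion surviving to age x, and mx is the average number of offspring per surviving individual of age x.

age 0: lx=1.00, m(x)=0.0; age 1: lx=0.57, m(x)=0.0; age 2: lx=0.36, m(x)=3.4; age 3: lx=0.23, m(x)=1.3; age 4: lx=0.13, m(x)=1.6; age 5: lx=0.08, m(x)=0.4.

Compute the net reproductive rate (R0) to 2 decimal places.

lx·mx by age: 0, 0, 1.224, 0.299, 0.208, 0.032
R0 = Σ lx·mx = 1.763 → 1.76

1.76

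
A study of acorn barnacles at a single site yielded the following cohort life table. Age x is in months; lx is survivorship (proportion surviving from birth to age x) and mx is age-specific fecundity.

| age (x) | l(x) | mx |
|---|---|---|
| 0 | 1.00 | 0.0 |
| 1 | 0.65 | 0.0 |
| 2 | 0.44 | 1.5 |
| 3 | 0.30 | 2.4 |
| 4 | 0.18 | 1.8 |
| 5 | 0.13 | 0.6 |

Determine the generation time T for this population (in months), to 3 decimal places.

2.899

lx·mx: 0, 0, 0.66, 0.72, 0.324, 0.078 → R0 = 1.782
x·lx·mx: 0, 0, 1.32, 2.16, 1.296, 0.39 → Σ = 5.166
T = 5.166 / 1.782 = 2.89899… → 2.899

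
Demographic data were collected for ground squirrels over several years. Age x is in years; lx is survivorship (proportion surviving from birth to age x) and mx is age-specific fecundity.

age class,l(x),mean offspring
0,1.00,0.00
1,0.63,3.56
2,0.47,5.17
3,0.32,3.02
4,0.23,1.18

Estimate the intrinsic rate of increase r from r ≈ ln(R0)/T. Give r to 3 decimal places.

0.947

R0 = Σ lx·mx = 0 + 2.2428 + 2.4299 + 0.9664 + 0.2714 = 5.9105
Σ x·lx·mx = 11.0874; T = 11.0874/5.9105 = 1.87588…
r ≈ ln(R0)/T = ln(5.9105)/1.87588… = 0.94714… → 0.947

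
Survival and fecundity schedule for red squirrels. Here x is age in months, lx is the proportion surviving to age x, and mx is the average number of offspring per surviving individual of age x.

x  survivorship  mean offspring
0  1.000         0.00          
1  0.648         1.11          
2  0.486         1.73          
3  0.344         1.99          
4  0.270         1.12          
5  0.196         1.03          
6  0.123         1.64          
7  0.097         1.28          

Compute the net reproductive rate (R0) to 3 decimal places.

3.075

lx·mx by age: 0, 0.71928, 0.84078, 0.68456, 0.3024, 0.20188, 0.20172, 0.12416
R0 = Σ lx·mx = 3.07478 → 3.075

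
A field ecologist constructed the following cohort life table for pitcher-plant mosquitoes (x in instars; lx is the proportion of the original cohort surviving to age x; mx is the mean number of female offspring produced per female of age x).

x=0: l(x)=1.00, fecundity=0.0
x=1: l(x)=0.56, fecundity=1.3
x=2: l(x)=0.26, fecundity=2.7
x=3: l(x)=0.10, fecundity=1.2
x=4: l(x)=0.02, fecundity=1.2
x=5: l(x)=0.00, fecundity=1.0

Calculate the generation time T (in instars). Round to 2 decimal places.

lx·mx: 0, 0.728, 0.702, 0.12, 0.024, 0 → R0 = 1.574
x·lx·mx: 0, 0.728, 1.404, 0.36, 0.096, 0 → Σ = 2.588
T = 2.588 / 1.574 = 1.644219… → 1.64

1.64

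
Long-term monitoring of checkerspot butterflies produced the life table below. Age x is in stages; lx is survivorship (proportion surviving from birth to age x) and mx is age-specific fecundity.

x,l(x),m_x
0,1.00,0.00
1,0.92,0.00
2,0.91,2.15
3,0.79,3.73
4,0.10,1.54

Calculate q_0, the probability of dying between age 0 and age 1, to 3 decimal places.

q_0 = (l_0 − l_1) / l_0 = (1 − 0.92) / 1
     = 0.08 / 1 = 0.08 → 0.080

0.080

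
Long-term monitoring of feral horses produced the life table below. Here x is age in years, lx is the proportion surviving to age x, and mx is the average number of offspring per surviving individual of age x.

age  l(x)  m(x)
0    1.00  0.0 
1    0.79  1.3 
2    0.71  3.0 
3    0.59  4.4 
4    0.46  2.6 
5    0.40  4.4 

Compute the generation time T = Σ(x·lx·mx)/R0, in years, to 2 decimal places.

3.06

lx·mx: 0, 1.027, 2.13, 2.596, 1.196, 1.76 → R0 = 8.709
x·lx·mx: 0, 1.027, 4.26, 7.788, 4.784, 8.8 → Σ = 26.659
T = 26.659 / 8.709 = 3.061086… → 3.06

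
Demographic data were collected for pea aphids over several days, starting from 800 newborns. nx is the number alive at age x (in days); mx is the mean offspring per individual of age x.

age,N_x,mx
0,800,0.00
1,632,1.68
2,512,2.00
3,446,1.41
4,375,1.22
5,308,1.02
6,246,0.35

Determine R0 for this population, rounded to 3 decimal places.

4.465

lx = nx/n0 = nx/800: 1, 0.79, 0.64, 0.5575, 0.46875, 0.385, 0.3075
lx·mx by age: 0, 1.3272, 1.28, 0.786075, 0.571875…, 0.3927, 0.107625
R0 = Σ lx·mx = 4.465475… → 4.465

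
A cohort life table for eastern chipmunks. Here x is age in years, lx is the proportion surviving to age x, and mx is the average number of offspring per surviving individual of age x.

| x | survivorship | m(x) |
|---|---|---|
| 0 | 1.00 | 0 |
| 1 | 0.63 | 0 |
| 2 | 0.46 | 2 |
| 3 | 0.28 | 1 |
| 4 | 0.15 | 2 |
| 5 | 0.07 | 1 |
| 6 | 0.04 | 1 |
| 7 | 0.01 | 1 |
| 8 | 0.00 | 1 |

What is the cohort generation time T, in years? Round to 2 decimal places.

lx·mx: 0, 0, 0.92, 0.28, 0.3, 0.07, 0.04, 0.01, 0 → R0 = 1.62
x·lx·mx: 0, 0, 1.84, 0.84, 1.2, 0.35, 0.24, 0.07, 0 → Σ = 4.54
T = 4.54 / 1.62 = 2.802469… → 2.80

2.80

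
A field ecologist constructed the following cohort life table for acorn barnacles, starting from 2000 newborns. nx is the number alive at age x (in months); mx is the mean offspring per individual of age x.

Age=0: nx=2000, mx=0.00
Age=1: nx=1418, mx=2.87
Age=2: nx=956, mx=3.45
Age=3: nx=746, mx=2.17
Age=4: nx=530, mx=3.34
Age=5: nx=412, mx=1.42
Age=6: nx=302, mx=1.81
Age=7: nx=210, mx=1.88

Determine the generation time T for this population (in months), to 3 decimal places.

lx = nx/n0 = nx/2000: 1, 0.709, 0.478, 0.373, 0.265, 0.206, 0.151, 0.105
lx·mx: 0, 2.03483, 1.6491, 0.80941, 0.8851, 0.29252, 0.27331, 0.1974 → R0 = 6.14167
x·lx·mx: 0, 2.03483, 3.2982, 2.42823, 3.5404, 1.4626, 1.63986, 1.3818 → Σ = 15.78592
T = 15.78592 / 6.14167 = 2.570298… → 2.570

2.570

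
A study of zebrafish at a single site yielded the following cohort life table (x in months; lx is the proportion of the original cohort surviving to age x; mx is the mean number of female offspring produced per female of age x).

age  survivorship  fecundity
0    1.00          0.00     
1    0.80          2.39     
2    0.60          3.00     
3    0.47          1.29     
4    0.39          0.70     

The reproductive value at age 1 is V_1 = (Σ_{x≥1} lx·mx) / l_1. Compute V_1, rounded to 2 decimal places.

5.74

lx·mx for x ≥ 1: 1.912, 1.8, 0.6063, 0.273 → sum = 4.5913
V_1 = 4.5913 / l_1 = 4.5913 / 0.8 = 5.739125 → 5.74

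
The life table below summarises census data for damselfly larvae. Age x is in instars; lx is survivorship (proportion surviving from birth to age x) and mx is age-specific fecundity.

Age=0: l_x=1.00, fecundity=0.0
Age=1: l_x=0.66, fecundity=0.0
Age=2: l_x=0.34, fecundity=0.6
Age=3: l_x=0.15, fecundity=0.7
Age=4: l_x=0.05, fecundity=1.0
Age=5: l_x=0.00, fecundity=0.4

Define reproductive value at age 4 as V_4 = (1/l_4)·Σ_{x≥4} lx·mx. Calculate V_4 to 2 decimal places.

lx·mx for x ≥ 4: 0.05, 0 → sum = 0.05
V_4 = 0.05 / l_4 = 0.05 / 0.05 = 1 → 1.00

1.00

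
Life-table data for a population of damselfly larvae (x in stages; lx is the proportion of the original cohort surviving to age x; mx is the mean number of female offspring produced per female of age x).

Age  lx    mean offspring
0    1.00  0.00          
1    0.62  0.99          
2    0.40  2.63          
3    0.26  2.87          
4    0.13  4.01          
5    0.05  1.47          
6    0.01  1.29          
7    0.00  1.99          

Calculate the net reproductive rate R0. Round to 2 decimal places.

3.02

lx·mx by age: 0, 0.6138, 1.052, 0.7462, 0.5213, 0.0735, 0.0129, 0
R0 = Σ lx·mx = 3.0197 → 3.02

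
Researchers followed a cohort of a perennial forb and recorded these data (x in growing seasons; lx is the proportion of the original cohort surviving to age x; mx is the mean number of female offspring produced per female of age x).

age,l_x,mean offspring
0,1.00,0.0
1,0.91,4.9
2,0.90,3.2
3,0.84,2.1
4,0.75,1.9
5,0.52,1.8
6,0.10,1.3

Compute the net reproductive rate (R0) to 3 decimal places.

11.594

lx·mx by age: 0, 4.459, 2.88, 1.764, 1.425, 0.936, 0.13
R0 = Σ lx·mx = 11.594 → 11.594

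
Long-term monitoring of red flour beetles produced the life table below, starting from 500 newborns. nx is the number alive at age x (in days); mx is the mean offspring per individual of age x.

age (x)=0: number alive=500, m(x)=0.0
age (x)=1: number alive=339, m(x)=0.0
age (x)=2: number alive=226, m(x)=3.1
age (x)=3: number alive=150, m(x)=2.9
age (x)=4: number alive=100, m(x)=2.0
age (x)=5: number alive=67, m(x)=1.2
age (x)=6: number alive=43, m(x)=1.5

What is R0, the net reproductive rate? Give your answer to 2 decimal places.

lx = nx/n0 = nx/500: 1, 0.678, 0.452, 0.3, 0.2, 0.134, 0.086
lx·mx by age: 0, 0, 1.4012, 0.87, 0.4, 0.1608, 0.129
R0 = Σ lx·mx = 2.961 → 2.96

2.96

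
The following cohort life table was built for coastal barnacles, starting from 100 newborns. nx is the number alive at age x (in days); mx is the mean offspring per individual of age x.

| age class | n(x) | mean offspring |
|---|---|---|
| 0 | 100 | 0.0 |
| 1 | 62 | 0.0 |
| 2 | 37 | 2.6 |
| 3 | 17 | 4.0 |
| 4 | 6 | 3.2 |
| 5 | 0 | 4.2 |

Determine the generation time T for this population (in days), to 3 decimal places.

2.580

lx = nx/n0 = nx/100: 1, 0.62, 0.37, 0.17, 0.06, 0
lx·mx: 0, 0, 0.962, 0.68, 0.192, 0 → R0 = 1.834
x·lx·mx: 0, 0, 1.924, 2.04, 0.768, 0 → Σ = 4.732
T = 4.732 / 1.834 = 2.580153… → 2.580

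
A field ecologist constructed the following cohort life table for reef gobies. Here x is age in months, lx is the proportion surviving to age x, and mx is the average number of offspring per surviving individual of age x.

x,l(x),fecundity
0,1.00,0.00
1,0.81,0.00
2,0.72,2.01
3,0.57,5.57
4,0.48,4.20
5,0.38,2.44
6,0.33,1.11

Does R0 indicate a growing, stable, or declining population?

growing

R0 = Σ lx·mx = 0 + 0 + 1.4472 + 3.1749 + 2.016 + 0.9272 + 0.3663 = 7.9316
R0 > 1, so the population is growing.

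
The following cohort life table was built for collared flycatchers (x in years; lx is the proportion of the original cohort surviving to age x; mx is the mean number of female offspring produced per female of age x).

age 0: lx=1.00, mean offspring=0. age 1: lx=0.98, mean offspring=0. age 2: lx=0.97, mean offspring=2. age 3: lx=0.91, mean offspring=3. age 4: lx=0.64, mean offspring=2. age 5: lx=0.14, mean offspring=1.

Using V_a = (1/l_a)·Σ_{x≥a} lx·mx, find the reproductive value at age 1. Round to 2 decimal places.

6.21

lx·mx for x ≥ 1: 0, 1.94, 2.73, 1.28, 0.14 → sum = 6.09
V_1 = 6.09 / l_1 = 6.09 / 0.98 = 6.214286… → 6.21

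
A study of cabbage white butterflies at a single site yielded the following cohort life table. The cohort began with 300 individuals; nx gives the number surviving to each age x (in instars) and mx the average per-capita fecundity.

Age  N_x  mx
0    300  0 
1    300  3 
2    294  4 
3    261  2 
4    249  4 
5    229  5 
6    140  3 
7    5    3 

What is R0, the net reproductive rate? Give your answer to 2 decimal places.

lx = nx/n0 = nx/300: 1, 1, 0.98, 0.87, 0.83, 0.76333…, 0.46667…, 0.01667…
lx·mx by age: 0, 3, 3.92, 1.74, 3.32, 3.816667…, 1.4…, 0.05…
R0 = Σ lx·mx = 17.246667… → 17.25

17.25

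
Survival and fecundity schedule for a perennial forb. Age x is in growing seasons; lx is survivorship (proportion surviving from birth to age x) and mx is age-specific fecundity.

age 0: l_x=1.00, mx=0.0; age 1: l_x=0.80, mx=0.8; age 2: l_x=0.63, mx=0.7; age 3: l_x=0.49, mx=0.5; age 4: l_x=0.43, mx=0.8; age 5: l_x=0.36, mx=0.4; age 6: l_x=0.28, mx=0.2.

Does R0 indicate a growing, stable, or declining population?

growing

R0 = Σ lx·mx = 0 + 0.64 + 0.441 + 0.245 + 0.344 + 0.144 + 0.056 = 1.87
R0 > 1, so the population is growing.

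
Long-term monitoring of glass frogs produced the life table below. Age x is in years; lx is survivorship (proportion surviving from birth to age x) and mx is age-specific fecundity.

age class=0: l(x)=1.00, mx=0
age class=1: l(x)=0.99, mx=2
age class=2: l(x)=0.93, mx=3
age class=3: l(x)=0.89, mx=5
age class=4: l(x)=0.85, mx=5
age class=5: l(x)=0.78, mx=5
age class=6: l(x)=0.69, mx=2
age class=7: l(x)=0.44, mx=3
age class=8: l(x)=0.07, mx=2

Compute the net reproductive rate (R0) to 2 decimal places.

20.21

lx·mx by age: 0, 1.98, 2.79, 4.45, 4.25, 3.9, 1.38, 1.32, 0.14
R0 = Σ lx·mx = 20.21 → 20.21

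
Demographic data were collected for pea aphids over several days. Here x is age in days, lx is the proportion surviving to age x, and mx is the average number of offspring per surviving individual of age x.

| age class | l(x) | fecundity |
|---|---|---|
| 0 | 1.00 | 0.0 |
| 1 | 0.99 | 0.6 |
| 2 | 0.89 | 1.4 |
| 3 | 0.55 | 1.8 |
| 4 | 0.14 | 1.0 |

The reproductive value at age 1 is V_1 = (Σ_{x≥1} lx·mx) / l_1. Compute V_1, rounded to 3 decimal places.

3.000

lx·mx for x ≥ 1: 0.594, 1.246, 0.99, 0.14 → sum = 2.97
V_1 = 2.97 / l_1 = 2.97 / 0.99 = 3 → 3.000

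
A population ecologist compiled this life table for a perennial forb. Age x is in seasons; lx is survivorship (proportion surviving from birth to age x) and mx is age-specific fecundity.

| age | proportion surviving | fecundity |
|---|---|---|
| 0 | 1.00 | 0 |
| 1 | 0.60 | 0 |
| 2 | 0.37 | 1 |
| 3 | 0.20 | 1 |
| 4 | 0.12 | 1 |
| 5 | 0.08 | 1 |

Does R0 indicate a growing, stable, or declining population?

R0 = Σ lx·mx = 0 + 0 + 0.37 + 0.2 + 0.12 + 0.08 = 0.77
R0 < 1, so the population is declining.

declining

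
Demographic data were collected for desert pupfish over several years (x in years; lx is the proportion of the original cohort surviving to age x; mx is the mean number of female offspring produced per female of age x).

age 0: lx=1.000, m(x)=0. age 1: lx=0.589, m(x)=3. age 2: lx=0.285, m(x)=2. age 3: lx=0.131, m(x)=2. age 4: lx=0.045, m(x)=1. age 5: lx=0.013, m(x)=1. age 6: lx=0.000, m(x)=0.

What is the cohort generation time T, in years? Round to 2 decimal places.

lx·mx: 0, 1.767, 0.57, 0.262, 0.045, 0.013, 0 → R0 = 2.657
x·lx·mx: 0, 1.767, 1.14, 0.786, 0.18, 0.065, 0 → Σ = 3.938
T = 3.938 / 2.657 = 1.482123… → 1.48

1.48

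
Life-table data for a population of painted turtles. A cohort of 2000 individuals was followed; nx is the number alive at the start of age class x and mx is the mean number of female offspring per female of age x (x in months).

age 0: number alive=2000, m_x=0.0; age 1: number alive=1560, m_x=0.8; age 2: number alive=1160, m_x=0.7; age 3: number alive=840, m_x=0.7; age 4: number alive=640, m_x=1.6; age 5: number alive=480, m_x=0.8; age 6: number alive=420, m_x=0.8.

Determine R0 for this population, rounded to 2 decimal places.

lx = nx/n0 = nx/2000: 1, 0.78, 0.58, 0.42, 0.32, 0.24, 0.21
lx·mx by age: 0, 0.624, 0.406, 0.294, 0.512, 0.192, 0.168
R0 = Σ lx·mx = 2.196 → 2.20

2.20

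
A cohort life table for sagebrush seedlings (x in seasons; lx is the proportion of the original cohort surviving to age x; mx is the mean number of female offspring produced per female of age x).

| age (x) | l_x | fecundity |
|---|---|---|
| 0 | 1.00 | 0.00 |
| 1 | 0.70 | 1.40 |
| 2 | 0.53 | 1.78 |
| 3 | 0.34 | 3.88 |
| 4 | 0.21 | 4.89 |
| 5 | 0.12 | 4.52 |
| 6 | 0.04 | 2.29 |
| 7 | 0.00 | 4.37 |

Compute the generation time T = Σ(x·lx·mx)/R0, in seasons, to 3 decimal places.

lx·mx: 0, 0.98, 0.9434, 1.3192, 1.0269, 0.5424, 0.0916, 0 → R0 = 4.9035
x·lx·mx: 0, 0.98, 1.8868, 3.9576, 4.1076, 2.712, 0.5496, 0 → Σ = 14.1936
T = 14.1936 / 4.9035 = 2.894586… → 2.895

2.895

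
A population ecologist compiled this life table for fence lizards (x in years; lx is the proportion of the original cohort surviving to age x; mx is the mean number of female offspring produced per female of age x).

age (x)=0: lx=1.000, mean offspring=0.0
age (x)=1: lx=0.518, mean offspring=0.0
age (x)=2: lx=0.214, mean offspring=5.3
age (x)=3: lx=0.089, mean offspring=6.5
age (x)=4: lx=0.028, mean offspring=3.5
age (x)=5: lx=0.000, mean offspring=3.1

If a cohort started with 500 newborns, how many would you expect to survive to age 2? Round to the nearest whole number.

Expected survivors = N0 · l_2 = 500 × 0.214 = 107 → 107

107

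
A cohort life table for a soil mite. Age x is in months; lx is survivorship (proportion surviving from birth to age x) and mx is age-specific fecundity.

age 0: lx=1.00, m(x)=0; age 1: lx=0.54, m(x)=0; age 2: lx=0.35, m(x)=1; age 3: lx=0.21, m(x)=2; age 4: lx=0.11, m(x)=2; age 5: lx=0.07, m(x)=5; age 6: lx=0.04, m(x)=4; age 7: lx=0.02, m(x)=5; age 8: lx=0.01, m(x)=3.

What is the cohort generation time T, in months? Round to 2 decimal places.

3.98

lx·mx: 0, 0, 0.35, 0.42, 0.22, 0.35, 0.16, 0.1, 0.03 → R0 = 1.63
x·lx·mx: 0, 0, 0.7, 1.26, 0.88, 1.75, 0.96, 0.7, 0.24 → Σ = 6.49
T = 6.49 / 1.63 = 3.981595… → 3.98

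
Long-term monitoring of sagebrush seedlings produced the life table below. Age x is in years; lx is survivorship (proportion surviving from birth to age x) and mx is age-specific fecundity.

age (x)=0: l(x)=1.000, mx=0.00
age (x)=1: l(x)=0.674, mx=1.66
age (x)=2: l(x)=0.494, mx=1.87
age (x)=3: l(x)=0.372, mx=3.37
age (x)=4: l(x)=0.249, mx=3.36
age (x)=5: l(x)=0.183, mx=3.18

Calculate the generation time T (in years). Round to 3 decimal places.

2.754

lx·mx: 0, 1.11884, 0.92378, 1.25364, 0.83664, 0.58194 → R0 = 4.71484
x·lx·mx: 0, 1.11884, 1.84756, 3.76092, 3.34656, 2.9097 → Σ = 12.98358
T = 12.98358 / 4.71484 = 2.753769… → 2.754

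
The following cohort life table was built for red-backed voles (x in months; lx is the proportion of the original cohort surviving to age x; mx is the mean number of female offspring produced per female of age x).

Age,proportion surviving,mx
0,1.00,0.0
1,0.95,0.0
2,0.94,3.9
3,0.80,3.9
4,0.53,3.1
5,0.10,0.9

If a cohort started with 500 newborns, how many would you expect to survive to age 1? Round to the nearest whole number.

Expected survivors = N0 · l_1 = 500 × 0.95 = 475 → 475

475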